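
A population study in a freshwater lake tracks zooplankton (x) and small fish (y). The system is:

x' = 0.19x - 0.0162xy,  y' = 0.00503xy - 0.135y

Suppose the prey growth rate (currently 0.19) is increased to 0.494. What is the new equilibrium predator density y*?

y* ≈ 30.5

At the interior fixed point, setting dx/dt = 0 with x > 0 fixes y* = (prey growth rate)/(xy coefficient) — independent of the other coefficients.
With the change, y* = 0.494/0.0162 = 30.5; it rises from 11.7.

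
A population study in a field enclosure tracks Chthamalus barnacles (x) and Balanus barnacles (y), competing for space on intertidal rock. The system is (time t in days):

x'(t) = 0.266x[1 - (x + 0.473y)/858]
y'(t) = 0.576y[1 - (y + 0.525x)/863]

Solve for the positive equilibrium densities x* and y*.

Setting both brackets to zero gives the nullclines x + 0.473y = 858 and 0.525x + y = 863.
Substituting y = 863 - 0.525x into the first: x(1 - 0.473·0.525) = 858 - 0.473·863.
So x* = 450/0.752 = 598, and then y* = 863 - 0.525·598 = 549.

x* ≈ 598, y* ≈ 549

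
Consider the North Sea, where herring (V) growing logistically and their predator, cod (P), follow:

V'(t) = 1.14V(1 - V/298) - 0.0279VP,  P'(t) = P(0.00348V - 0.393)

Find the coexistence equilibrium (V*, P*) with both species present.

V* ≈ 113, P* ≈ 25.4

From dP/dt = 0 with P > 0: 0.00348V* = 0.393, so V* = 113.
Substitute into dV/dt = 0: 1.14(1 - 113/298) = 0.0279P*.
The bracket is 0.621, giving P* = 0.708/0.0279 = 25.4.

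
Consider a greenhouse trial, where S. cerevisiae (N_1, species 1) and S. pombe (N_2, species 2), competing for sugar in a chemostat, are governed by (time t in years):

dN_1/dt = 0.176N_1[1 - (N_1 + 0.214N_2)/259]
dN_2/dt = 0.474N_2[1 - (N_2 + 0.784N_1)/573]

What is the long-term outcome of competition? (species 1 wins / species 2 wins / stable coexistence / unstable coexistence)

Compare the nullcline intercepts: K1/α12 = 259/0.214 = 1210 > K2 = 573; K2/α21 = 573/0.784 = 731 > K1 = 259.
Since both inequalities hold, each species can invade when rare, so the interior equilibrium is stable.

stable coexistence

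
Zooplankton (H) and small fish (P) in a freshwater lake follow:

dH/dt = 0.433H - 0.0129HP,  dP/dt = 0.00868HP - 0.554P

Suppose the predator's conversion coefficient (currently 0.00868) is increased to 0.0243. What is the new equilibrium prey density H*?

H* ≈ 22.8

At the interior fixed point, setting dP/dt = 0 with P > 0 fixes H* = (predator death rate)/(HP coefficient) — independent of the other coefficients.
With the change, H* = 0.554/0.0243 = 22.8; it falls from 63.8.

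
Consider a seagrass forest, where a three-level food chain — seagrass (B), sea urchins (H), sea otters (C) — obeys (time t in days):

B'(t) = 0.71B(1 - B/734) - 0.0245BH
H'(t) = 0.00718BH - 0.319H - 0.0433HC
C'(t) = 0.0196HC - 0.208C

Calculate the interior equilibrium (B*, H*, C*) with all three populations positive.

From dC/dt = 0: 0.0196H* = 0.208, so H* = 10.6.
From dB/dt = 0: 0.71(1 - B*/734) = 0.0245·10.6, giving B* = 734·(1 - 0.366) = 465.
From dH/dt = 0: 0.00718·465 - 0.319 = 0.0433C*, so C* = 3.02/0.0433 = 69.8.

B* ≈ 465, H* ≈ 10.6, C* ≈ 69.8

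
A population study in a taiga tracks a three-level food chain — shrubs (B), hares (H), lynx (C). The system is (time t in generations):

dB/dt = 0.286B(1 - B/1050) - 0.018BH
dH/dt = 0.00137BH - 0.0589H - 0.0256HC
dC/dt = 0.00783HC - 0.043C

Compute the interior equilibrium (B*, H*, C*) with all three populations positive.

From dC/dt = 0: 0.00783H* = 0.043, so H* = 5.49.
From dB/dt = 0: 0.286(1 - B*/1050) = 0.018·5.49, giving B* = 1050·(1 - 0.346) = 687.
From dH/dt = 0: 0.00137·687 - 0.0589 = 0.0256C*, so C* = 0.882/0.0256 = 34.5.

B* ≈ 687, H* ≈ 5.49, C* ≈ 34.5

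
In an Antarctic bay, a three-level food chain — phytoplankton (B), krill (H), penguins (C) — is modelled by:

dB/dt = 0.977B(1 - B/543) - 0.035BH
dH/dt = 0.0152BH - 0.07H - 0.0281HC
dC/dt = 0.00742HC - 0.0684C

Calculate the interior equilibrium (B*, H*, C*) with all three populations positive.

From dC/dt = 0: 0.00742H* = 0.0684, so H* = 9.22.
From dB/dt = 0: 0.977(1 - B*/543) = 0.035·9.22, giving B* = 543·(1 - 0.33) = 364.
From dH/dt = 0: 0.0152·364 - 0.07 = 0.0281C*, so C* = 5.46/0.0281 = 194.

B* ≈ 364, H* ≈ 9.22, C* ≈ 194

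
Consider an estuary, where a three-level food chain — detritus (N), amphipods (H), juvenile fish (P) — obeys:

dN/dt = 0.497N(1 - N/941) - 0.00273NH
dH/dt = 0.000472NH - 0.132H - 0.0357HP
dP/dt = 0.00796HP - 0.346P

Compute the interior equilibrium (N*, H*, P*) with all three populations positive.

N* ≈ 716, H* ≈ 43.5, P* ≈ 5.77

From dP/dt = 0: 0.00796H* = 0.346, so H* = 43.5.
From dN/dt = 0: 0.497(1 - N*/941) = 0.00273·43.5, giving N* = 941·(1 - 0.239) = 716.
From dH/dt = 0: 0.000472·716 - 0.132 = 0.0357P*, so P* = 0.206/0.0357 = 5.77.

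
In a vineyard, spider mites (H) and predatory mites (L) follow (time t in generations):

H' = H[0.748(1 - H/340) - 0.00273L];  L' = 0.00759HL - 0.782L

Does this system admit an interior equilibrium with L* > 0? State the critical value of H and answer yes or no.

Threshold H = 103; K > 103, so yes, the predator persists.

The predator equation gives dL/dt > 0 only when H > 0.782/0.00759 = 103.
Without the predator, H → K = 340. Since 340 > 103, the predator can invade and persist.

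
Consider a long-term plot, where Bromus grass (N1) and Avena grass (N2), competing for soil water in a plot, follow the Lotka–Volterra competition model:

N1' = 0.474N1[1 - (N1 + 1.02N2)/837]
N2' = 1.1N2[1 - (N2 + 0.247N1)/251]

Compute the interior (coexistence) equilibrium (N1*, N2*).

Setting both brackets to zero gives the nullclines N1 + 1.02N2 = 837 and 0.247N1 + N2 = 251.
Substituting N2 = 251 - 0.247N1 into the first: N1(1 - 1.02·0.247) = 837 - 1.02·251.
So N1* = 581/0.748 = 777, and then N2* = 251 - 0.247·777 = 59.2.

N1* ≈ 777, N2* ≈ 59.2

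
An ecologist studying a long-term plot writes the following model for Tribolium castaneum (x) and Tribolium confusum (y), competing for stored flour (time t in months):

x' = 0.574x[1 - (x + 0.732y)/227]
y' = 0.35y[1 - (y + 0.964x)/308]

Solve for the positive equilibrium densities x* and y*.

x* ≈ 5.25, y* ≈ 303

Setting both brackets to zero gives the nullclines x + 0.732y = 227 and 0.964x + y = 308.
Substituting y = 308 - 0.964x into the first: x(1 - 0.732·0.964) = 227 - 0.732·308.
So x* = 1.54/0.294 = 5.25, and then y* = 308 - 0.964·5.25 = 303.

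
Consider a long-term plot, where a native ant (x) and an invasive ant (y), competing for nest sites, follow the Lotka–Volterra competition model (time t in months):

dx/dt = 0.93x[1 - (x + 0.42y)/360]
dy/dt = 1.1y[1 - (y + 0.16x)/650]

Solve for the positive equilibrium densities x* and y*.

x* ≈ 93.3, y* ≈ 635

Setting both brackets to zero gives the nullclines x + 0.42y = 360 and 0.16x + y = 650.
Substituting y = 650 - 0.16x into the first: x(1 - 0.42·0.16) = 360 - 0.42·650.
So x* = 87/0.933 = 93.3, and then y* = 650 - 0.16·93.3 = 635.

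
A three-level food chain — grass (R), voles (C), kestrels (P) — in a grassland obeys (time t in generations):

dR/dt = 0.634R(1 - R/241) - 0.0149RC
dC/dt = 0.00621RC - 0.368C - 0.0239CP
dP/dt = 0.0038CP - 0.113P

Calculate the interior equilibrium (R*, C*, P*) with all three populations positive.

R* ≈ 72.6, C* ≈ 29.7, P* ≈ 3.46

From dP/dt = 0: 0.0038C* = 0.113, so C* = 29.7.
From dR/dt = 0: 0.634(1 - R*/241) = 0.0149·29.7, giving R* = 241·(1 - 0.699) = 72.6.
From dC/dt = 0: 0.00621·72.6 - 0.368 = 0.0239P*, so P* = 0.0827/0.0239 = 3.46.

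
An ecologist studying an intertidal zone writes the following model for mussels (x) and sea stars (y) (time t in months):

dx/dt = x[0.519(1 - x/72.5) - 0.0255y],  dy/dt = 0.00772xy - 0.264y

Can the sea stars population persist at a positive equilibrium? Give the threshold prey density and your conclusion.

The predator equation gives dy/dt > 0 only when x > 0.264/0.00772 = 34.2.
Without the predator, x → K = 72.5. Since 72.5 > 34.2, the predator can invade and persist.

Threshold x = 34.2; K > 34.2, so yes, the predator persists.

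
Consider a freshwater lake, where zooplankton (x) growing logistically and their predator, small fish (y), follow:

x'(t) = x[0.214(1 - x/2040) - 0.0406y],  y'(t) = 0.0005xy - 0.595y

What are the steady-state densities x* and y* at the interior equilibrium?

From dy/dt = 0 with y > 0: 0.0005x* = 0.595, so x* = 1190.
Substitute into dx/dt = 0: 0.214(1 - 1190/2040) = 0.0406y*.
The bracket is 0.417, giving y* = 0.0892/0.0406 = 2.2.

x* ≈ 1190, y* ≈ 2.2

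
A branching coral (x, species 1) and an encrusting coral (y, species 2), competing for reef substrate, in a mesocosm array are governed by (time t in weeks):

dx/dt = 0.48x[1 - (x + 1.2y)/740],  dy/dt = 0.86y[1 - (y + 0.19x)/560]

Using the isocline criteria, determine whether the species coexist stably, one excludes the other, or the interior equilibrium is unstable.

Compare the nullcline intercepts: K1/α12 = 740/1.2 = 617 > K2 = 560; K2/α21 = 560/0.19 = 2950 > K1 = 740.
Since both inequalities hold, each species can invade when rare, so the interior equilibrium is stable.

stable coexistence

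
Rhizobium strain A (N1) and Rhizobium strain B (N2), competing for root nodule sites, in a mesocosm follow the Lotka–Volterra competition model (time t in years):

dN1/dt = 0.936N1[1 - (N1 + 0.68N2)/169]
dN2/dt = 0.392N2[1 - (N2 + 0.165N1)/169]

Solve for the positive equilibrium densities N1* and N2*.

Setting both brackets to zero gives the nullclines N1 + 0.68N2 = 169 and 0.165N1 + N2 = 169.
Substituting N2 = 169 - 0.165N1 into the first: N1(1 - 0.68·0.165) = 169 - 0.68·169.
So N1* = 54.1/0.888 = 60.9, and then N2* = 169 - 0.165·60.9 = 159.

N1* ≈ 60.9, N2* ≈ 159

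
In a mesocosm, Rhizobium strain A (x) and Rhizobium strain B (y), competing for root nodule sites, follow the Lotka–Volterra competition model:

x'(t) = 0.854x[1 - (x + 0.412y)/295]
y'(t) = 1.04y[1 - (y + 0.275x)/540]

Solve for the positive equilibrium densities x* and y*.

Setting both brackets to zero gives the nullclines x + 0.412y = 295 and 0.275x + y = 540.
Substituting y = 540 - 0.275x into the first: x(1 - 0.412·0.275) = 295 - 0.412·540.
So x* = 72.5/0.887 = 81.8, and then y* = 540 - 0.275·81.8 = 518.

x* ≈ 81.8, y* ≈ 518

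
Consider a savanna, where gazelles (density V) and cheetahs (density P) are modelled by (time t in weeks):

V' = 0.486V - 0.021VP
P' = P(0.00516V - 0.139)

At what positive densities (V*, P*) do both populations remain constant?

V* ≈ 26.9, P* ≈ 23.1

Set dP/dt = 0 with P > 0: 0.00516V - 0.139 = 0, so V* = 0.139/0.00516 = 26.9.
Set dV/dt = 0 with V > 0: 0.486 - 0.021P = 0, so P* = 0.486/0.021 = 23.1.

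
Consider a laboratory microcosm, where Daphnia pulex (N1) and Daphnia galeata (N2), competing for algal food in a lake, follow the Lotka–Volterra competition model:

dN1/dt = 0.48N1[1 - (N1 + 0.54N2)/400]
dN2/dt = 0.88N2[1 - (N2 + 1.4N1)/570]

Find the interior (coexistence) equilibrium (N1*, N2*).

Setting both brackets to zero gives the nullclines N1 + 0.54N2 = 400 and 1.4N1 + N2 = 570.
Substituting N2 = 570 - 1.4N1 into the first: N1(1 - 0.54·1.4) = 400 - 0.54·570.
So N1* = 92.2/0.244 = 378, and then N2* = 570 - 1.4·378 = 41.

N1* ≈ 378, N2* ≈ 41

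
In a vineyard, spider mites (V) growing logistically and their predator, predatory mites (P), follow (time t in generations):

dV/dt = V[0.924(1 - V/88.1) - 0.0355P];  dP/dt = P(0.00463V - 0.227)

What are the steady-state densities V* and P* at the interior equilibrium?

From dP/dt = 0 with P > 0: 0.00463V* = 0.227, so V* = 49.
Substitute into dV/dt = 0: 0.924(1 - 49/88.1) = 0.0355P*.
The bracket is 0.443, giving P* = 0.41/0.0355 = 11.5.

V* ≈ 49, P* ≈ 11.5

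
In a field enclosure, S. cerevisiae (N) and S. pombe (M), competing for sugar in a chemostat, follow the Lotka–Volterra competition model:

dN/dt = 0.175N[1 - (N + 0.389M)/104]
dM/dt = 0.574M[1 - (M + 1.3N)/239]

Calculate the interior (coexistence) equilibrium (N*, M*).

N* ≈ 22.3, M* ≈ 210

Setting both brackets to zero gives the nullclines N + 0.389M = 104 and 1.3N + M = 239.
Substituting M = 239 - 1.3N into the first: N(1 - 0.389·1.3) = 104 - 0.389·239.
So N* = 11/0.494 = 22.3, and then M* = 239 - 1.3·22.3 = 210.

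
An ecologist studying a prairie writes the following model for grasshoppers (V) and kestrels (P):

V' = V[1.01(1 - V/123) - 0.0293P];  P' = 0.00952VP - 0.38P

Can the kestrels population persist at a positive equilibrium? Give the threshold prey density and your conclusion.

Threshold V = 39.9; K > 39.9, so yes, the predator persists.

The predator equation gives dP/dt > 0 only when V > 0.38/0.00952 = 39.9.
Without the predator, V → K = 123. Since 123 > 39.9, the predator can invade and persist.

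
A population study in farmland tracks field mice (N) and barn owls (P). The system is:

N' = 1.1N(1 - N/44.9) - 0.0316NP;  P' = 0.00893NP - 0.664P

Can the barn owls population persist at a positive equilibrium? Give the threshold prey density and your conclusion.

The predator equation gives dP/dt > 0 only when N > 0.664/0.00893 = 74.4.
Without the predator, N → K = 44.9. Since 44.9 < 74.4, the predator cannot invade.

Threshold N = 74.4; K < 74.4, so no, the predator goes extinct.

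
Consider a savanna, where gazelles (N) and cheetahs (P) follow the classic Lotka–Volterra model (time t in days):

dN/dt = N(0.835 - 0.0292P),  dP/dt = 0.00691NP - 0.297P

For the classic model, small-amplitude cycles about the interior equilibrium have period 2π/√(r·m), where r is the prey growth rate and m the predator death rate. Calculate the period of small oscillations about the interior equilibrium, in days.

T ≈ 12.6 days

Here r = 0.835 and m = 0.297, so r·m = 0.248.
ω = √0.248 = 0.498 per day, hence T = 2π/ω ≈ 12.6 days.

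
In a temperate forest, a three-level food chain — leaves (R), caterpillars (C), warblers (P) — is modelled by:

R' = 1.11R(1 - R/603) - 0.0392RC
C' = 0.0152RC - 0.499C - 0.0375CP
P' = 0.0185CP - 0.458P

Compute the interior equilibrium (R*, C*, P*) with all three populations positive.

R* ≈ 75.8, C* ≈ 24.8, P* ≈ 17.4

From dP/dt = 0: 0.0185C* = 0.458, so C* = 24.8.
From dR/dt = 0: 1.11(1 - R*/603) = 0.0392·24.8, giving R* = 603·(1 - 0.874) = 75.8.
From dC/dt = 0: 0.0152·75.8 - 0.499 = 0.0375P*, so P* = 0.653/0.0375 = 17.4.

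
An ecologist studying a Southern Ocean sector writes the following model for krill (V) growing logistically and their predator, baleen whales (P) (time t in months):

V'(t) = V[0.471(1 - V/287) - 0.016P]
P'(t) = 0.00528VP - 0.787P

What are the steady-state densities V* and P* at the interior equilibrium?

From dP/dt = 0 with P > 0: 0.00528V* = 0.787, so V* = 149.
Substitute into dV/dt = 0: 0.471(1 - 149/287) = 0.016P*.
The bracket is 0.481, giving P* = 0.226/0.016 = 14.1.

V* ≈ 149, P* ≈ 14.1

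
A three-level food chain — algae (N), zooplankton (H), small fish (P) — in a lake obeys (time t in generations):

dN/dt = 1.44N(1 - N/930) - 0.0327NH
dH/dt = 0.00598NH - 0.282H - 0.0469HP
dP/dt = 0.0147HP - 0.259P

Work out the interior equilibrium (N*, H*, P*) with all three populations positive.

N* ≈ 558, H* ≈ 17.6, P* ≈ 65.1

From dP/dt = 0: 0.0147H* = 0.259, so H* = 17.6.
From dN/dt = 0: 1.44(1 - N*/930) = 0.0327·17.6, giving N* = 930·(1 - 0.4) = 558.
From dH/dt = 0: 0.00598·558 - 0.282 = 0.0469P*, so P* = 3.05/0.0469 = 65.1.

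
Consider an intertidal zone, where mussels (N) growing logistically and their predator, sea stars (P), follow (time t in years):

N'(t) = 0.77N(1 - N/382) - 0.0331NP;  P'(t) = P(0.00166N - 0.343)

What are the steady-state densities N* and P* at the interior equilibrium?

From dP/dt = 0 with P > 0: 0.00166N* = 0.343, so N* = 207.
Substitute into dN/dt = 0: 0.77(1 - 207/382) = 0.0331P*.
The bracket is 0.459, giving P* = 0.354/0.0331 = 10.7.

N* ≈ 207, P* ≈ 10.7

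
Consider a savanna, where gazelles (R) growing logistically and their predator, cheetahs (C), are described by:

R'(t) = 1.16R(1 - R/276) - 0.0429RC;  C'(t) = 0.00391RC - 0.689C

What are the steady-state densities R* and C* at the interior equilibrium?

R* ≈ 176, C* ≈ 9.78

From dC/dt = 0 with C > 0: 0.00391R* = 0.689, so R* = 176.
Substitute into dR/dt = 0: 1.16(1 - 176/276) = 0.0429C*.
The bracket is 0.362, giving C* = 0.419/0.0429 = 9.78.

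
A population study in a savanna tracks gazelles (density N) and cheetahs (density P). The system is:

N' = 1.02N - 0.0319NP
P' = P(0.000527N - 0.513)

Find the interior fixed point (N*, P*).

Set dP/dt = 0 with P > 0: 0.000527N - 0.513 = 0, so N* = 0.513/0.000527 = 973.
Set dN/dt = 0 with N > 0: 1.02 - 0.0319P = 0, so P* = 1.02/0.0319 = 32.

N* ≈ 973, P* ≈ 32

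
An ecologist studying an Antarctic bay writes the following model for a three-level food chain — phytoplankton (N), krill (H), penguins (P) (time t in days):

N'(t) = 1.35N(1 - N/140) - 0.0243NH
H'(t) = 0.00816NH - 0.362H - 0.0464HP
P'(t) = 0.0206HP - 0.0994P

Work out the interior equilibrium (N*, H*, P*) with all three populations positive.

From dP/dt = 0: 0.0206H* = 0.0994, so H* = 4.83.
From dN/dt = 0: 1.35(1 - N*/140) = 0.0243·4.83, giving N* = 140·(1 - 0.0869) = 128.
From dH/dt = 0: 0.00816·128 - 0.362 = 0.0464P*, so P* = 0.681/0.0464 = 14.7.

N* ≈ 128, H* ≈ 4.83, P* ≈ 14.7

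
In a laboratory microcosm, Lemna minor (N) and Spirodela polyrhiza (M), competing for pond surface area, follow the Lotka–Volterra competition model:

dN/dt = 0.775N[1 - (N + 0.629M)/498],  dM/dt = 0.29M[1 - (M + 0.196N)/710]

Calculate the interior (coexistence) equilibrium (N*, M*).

N* ≈ 58.6, M* ≈ 699

Setting both brackets to zero gives the nullclines N + 0.629M = 498 and 0.196N + M = 710.
Substituting M = 710 - 0.196N into the first: N(1 - 0.629·0.196) = 498 - 0.629·710.
So N* = 51.4/0.877 = 58.6, and then M* = 710 - 0.196·58.6 = 699.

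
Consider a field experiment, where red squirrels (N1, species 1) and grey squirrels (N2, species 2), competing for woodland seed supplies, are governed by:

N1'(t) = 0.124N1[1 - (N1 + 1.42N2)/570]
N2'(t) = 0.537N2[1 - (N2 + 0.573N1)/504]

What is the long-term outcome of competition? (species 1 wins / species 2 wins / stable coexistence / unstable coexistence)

Compare the nullcline intercepts: K1/α12 = 570/1.42 = 401 < K2 = 504; K2/α21 = 504/0.573 = 880 > K1 = 570.
Since the inequalities point opposite ways, species 2 can invade but species 1 cannot.

species 2 excludes species 1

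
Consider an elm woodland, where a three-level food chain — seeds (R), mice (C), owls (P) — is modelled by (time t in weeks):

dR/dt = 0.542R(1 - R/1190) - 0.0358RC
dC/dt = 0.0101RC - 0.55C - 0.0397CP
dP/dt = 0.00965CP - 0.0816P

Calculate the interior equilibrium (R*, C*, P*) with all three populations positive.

R* ≈ 525, C* ≈ 8.46, P* ≈ 120

From dP/dt = 0: 0.00965C* = 0.0816, so C* = 8.46.
From dR/dt = 0: 0.542(1 - R*/1190) = 0.0358·8.46, giving R* = 1190·(1 - 0.559) = 525.
From dC/dt = 0: 0.0101·525 - 0.55 = 0.0397P*, so P* = 4.76/0.0397 = 120.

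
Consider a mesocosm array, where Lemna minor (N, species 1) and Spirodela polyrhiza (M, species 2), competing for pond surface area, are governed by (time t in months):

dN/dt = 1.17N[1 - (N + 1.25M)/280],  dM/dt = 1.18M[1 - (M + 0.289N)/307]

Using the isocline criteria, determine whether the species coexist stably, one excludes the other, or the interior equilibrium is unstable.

species 2 excludes species 1

Compare the nullcline intercepts: K1/α12 = 280/1.25 = 224 < K2 = 307; K2/α21 = 307/0.289 = 1060 > K1 = 280.
Since the inequalities point opposite ways, species 2 can invade but species 1 cannot.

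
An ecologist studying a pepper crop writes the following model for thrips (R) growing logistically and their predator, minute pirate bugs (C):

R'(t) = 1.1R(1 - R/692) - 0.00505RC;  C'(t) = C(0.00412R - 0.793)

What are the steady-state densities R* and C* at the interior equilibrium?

R* ≈ 192, C* ≈ 157

From dC/dt = 0 with C > 0: 0.00412R* = 0.793, so R* = 192.
Substitute into dR/dt = 0: 1.1(1 - 192/692) = 0.00505C*.
The bracket is 0.722, giving C* = 0.794/0.00505 = 157.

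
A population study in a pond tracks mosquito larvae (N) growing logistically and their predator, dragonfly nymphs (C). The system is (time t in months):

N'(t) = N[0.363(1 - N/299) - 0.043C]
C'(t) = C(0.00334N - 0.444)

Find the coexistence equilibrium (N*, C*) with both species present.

From dC/dt = 0 with C > 0: 0.00334N* = 0.444, so N* = 133.
Substitute into dN/dt = 0: 0.363(1 - 133/299) = 0.043C*.
The bracket is 0.555, giving C* = 0.202/0.043 = 4.69.

N* ≈ 133, C* ≈ 4.69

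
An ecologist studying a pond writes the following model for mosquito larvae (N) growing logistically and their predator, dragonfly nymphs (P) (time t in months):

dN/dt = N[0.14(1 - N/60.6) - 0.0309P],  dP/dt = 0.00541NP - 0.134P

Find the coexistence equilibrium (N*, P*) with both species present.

From dP/dt = 0 with P > 0: 0.00541N* = 0.134, so N* = 24.8.
Substitute into dN/dt = 0: 0.14(1 - 24.8/60.6) = 0.0309P*.
The bracket is 0.591, giving P* = 0.0828/0.0309 = 2.68.

N* ≈ 24.8, P* ≈ 2.68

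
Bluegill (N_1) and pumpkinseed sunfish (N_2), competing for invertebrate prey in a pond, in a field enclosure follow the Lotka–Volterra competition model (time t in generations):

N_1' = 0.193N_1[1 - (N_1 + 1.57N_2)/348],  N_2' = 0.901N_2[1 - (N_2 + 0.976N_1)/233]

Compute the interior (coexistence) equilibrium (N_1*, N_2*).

Setting both brackets to zero gives the nullclines N_1 + 1.57N_2 = 348 and 0.976N_1 + N_2 = 233.
Substituting N_2 = 233 - 0.976N_1 into the first: N_1(1 - 1.57·0.976) = 348 - 1.57·233.
So N_1* = -17.8/-0.532 = 33.5, and then N_2* = 233 - 0.976·33.5 = 200.

N_1* ≈ 33.5, N_2* ≈ 200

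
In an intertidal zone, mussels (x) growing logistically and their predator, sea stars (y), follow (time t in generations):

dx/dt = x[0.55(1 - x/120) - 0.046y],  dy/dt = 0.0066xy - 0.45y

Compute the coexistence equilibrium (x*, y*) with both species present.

From dy/dt = 0 with y > 0: 0.0066x* = 0.45, so x* = 68.2.
Substitute into dx/dt = 0: 0.55(1 - 68.2/120) = 0.046y*.
The bracket is 0.432, giving y* = 0.237/0.046 = 5.16.

x* ≈ 68.2, y* ≈ 5.16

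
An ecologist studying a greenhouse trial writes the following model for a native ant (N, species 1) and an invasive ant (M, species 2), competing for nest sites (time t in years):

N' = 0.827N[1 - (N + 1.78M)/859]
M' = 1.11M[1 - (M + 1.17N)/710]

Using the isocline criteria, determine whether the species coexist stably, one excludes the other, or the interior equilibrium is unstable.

Compare the nullcline intercepts: K1/α12 = 859/1.78 = 483 < K2 = 710; K2/α21 = 710/1.17 = 607 < K1 = 859.
Since both are reversed, neither can invade when rare; the interior point is a saddle.

unstable coexistence (outcome depends on initial conditions)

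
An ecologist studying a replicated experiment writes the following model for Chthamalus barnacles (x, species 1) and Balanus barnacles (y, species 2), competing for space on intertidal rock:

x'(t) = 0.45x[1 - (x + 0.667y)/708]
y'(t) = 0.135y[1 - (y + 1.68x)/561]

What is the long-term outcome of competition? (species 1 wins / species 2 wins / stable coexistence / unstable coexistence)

species 1 excludes species 2

Compare the nullcline intercepts: K1/α12 = 708/0.667 = 1060 > K2 = 561; K2/α21 = 561/1.68 = 334 < K1 = 708.
Since the inequalities point opposite ways, species 1 can invade but species 2 cannot.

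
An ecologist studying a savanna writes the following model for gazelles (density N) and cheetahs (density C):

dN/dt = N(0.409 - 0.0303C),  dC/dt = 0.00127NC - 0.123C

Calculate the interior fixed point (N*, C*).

Set dC/dt = 0 with C > 0: 0.00127N - 0.123 = 0, so N* = 0.123/0.00127 = 96.9.
Set dN/dt = 0 with N > 0: 0.409 - 0.0303C = 0, so C* = 0.409/0.0303 = 13.5.

N* ≈ 96.9, C* ≈ 13.5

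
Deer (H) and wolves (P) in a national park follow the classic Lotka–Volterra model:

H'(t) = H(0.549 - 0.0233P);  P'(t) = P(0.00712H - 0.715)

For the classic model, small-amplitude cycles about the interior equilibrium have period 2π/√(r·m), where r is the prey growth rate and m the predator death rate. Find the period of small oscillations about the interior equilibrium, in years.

T ≈ 10 years

Here r = 0.549 and m = 0.715, so r·m = 0.393.
ω = √0.393 = 0.627 per year, hence T = 2π/ω ≈ 10 years.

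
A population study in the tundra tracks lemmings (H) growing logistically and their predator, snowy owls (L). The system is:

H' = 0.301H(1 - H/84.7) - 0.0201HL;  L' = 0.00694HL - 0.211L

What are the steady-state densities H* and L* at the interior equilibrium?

From dL/dt = 0 with L > 0: 0.00694H* = 0.211, so H* = 30.4.
Substitute into dH/dt = 0: 0.301(1 - 30.4/84.7) = 0.0201L*.
The bracket is 0.641, giving L* = 0.193/0.0201 = 9.6.

H* ≈ 30.4, L* ≈ 9.6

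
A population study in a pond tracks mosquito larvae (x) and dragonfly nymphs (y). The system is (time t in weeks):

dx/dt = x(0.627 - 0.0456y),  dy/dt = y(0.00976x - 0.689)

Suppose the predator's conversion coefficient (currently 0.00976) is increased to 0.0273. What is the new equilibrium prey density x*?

At the interior fixed point, setting dy/dt = 0 with y > 0 fixes x* = (predator death rate)/(xy coefficient) — independent of the other coefficients.
With the change, x* = 0.689/0.0273 = 25.2; it falls from 70.6.

x* ≈ 25.2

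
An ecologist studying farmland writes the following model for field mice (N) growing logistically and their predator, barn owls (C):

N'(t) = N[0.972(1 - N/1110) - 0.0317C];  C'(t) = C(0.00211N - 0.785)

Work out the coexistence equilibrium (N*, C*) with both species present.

N* ≈ 372, C* ≈ 20.4

From dC/dt = 0 with C > 0: 0.00211N* = 0.785, so N* = 372.
Substitute into dN/dt = 0: 0.972(1 - 372/1110) = 0.0317C*.
The bracket is 0.665, giving C* = 0.646/0.0317 = 20.4.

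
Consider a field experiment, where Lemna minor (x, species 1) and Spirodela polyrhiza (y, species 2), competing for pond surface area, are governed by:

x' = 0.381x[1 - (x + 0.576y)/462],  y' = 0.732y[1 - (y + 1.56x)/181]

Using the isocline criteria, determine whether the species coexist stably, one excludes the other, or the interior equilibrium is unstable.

Compare the nullcline intercepts: K1/α12 = 462/0.576 = 802 > K2 = 181; K2/α21 = 181/1.56 = 116 < K1 = 462.
Since the inequalities point opposite ways, species 1 can invade but species 2 cannot.

species 1 excludes species 2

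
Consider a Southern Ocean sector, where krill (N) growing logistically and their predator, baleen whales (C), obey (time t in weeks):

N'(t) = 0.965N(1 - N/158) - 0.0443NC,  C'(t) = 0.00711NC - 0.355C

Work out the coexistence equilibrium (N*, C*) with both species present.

N* ≈ 49.9, C* ≈ 14.9

From dC/dt = 0 with C > 0: 0.00711N* = 0.355, so N* = 49.9.
Substitute into dN/dt = 0: 0.965(1 - 49.9/158) = 0.0443C*.
The bracket is 0.684, giving C* = 0.66/0.0443 = 14.9.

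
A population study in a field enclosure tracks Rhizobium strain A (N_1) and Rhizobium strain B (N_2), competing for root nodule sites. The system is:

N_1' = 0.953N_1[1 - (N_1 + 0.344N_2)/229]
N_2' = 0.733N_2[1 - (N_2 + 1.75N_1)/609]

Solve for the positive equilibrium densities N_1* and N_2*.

Setting both brackets to zero gives the nullclines N_1 + 0.344N_2 = 229 and 1.75N_1 + N_2 = 609.
Substituting N_2 = 609 - 1.75N_1 into the first: N_1(1 - 0.344·1.75) = 229 - 0.344·609.
So N_1* = 19.5/0.398 = 49, and then N_2* = 609 - 1.75·49 = 523.

N_1* ≈ 49, N_2* ≈ 523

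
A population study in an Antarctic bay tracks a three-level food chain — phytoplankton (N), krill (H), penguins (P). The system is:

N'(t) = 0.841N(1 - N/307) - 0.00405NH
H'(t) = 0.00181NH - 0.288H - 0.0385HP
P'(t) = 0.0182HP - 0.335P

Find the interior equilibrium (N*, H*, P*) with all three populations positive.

From dP/dt = 0: 0.0182H* = 0.335, so H* = 18.4.
From dN/dt = 0: 0.841(1 - N*/307) = 0.00405·18.4, giving N* = 307·(1 - 0.0886) = 280.
From dH/dt = 0: 0.00181·280 - 0.288 = 0.0385P*, so P* = 0.218/0.0385 = 5.67.

N* ≈ 280, H* ≈ 18.4, P* ≈ 5.67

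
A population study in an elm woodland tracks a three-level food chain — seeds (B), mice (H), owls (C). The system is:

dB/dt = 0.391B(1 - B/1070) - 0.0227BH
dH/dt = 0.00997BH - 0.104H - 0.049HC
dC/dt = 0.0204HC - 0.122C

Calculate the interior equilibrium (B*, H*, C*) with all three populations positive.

B* ≈ 698, H* ≈ 5.98, C* ≈ 140

From dC/dt = 0: 0.0204H* = 0.122, so H* = 5.98.
From dB/dt = 0: 0.391(1 - B*/1070) = 0.0227·5.98, giving B* = 1070·(1 - 0.347) = 698.
From dH/dt = 0: 0.00997·698 - 0.104 = 0.049C*, so C* = 6.86/0.049 = 140.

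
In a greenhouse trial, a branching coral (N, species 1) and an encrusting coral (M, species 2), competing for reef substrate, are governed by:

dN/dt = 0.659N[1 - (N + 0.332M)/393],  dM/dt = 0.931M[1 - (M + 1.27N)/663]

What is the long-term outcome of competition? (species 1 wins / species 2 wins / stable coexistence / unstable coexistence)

stable coexistence

Compare the nullcline intercepts: K1/α12 = 393/0.332 = 1180 > K2 = 663; K2/α21 = 663/1.27 = 522 > K1 = 393.
Since both inequalities hold, each species can invade when rare, so the interior equilibrium is stable.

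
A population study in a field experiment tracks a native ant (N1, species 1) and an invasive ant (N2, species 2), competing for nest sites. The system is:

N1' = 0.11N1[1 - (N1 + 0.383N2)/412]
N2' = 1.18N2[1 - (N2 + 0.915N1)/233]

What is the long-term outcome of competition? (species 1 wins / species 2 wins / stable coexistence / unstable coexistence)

Compare the nullcline intercepts: K1/α12 = 412/0.383 = 1080 > K2 = 233; K2/α21 = 233/0.915 = 255 < K1 = 412.
Since the inequalities point opposite ways, species 1 can invade but species 2 cannot.

species 1 excludes species 2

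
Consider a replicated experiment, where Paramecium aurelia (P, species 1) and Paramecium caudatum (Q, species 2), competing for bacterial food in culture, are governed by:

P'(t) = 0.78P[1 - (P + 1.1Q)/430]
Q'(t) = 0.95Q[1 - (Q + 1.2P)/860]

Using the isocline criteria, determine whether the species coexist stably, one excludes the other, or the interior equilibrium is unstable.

species 2 excludes species 1

Compare the nullcline intercepts: K1/α12 = 430/1.1 = 391 < K2 = 860; K2/α21 = 860/1.2 = 717 > K1 = 430.
Since the inequalities point opposite ways, species 2 can invade but species 1 cannot.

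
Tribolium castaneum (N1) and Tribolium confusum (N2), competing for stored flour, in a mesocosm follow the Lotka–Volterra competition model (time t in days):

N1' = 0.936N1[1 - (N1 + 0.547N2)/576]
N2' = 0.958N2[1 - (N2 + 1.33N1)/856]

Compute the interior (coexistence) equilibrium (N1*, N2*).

Setting both brackets to zero gives the nullclines N1 + 0.547N2 = 576 and 1.33N1 + N2 = 856.
Substituting N2 = 856 - 1.33N1 into the first: N1(1 - 0.547·1.33) = 576 - 0.547·856.
So N1* = 108/0.272 = 395, and then N2* = 856 - 1.33·395 = 330.

N1* ≈ 395, N2* ≈ 330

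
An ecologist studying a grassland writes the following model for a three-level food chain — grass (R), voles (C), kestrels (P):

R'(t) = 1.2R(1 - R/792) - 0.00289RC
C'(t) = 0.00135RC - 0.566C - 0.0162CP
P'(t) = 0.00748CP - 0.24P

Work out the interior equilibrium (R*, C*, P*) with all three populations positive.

From dP/dt = 0: 0.00748C* = 0.24, so C* = 32.1.
From dR/dt = 0: 1.2(1 - R*/792) = 0.00289·32.1, giving R* = 792·(1 - 0.0773) = 731.
From dC/dt = 0: 0.00135·731 - 0.566 = 0.0162P*, so P* = 0.421/0.0162 = 26.

R* ≈ 731, C* ≈ 32.1, P* ≈ 26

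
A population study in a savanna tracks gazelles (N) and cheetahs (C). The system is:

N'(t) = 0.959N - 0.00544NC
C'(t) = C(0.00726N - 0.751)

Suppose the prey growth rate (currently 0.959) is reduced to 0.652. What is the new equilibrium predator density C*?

At the interior fixed point, setting dN/dt = 0 with N > 0 fixes C* = (prey growth rate)/(NC coefficient) — independent of the other coefficients.
With the change, C* = 0.652/0.00544 = 120; it falls from 176.

C* ≈ 120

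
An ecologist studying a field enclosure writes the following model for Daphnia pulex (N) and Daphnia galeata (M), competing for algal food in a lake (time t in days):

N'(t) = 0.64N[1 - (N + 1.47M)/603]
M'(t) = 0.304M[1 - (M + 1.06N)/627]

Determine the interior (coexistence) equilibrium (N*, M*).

Setting both brackets to zero gives the nullclines N + 1.47M = 603 and 1.06N + M = 627.
Substituting M = 627 - 1.06N into the first: N(1 - 1.47·1.06) = 603 - 1.47·627.
So N* = -319/-0.558 = 571, and then M* = 627 - 1.06·571 = 21.8.

N* ≈ 571, M* ≈ 21.8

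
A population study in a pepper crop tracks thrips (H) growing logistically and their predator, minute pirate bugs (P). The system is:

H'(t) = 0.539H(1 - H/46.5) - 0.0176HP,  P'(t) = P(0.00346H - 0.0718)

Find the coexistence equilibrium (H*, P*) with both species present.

H* ≈ 20.8, P* ≈ 17

From dP/dt = 0 with P > 0: 0.00346H* = 0.0718, so H* = 20.8.
Substitute into dH/dt = 0: 0.539(1 - 20.8/46.5) = 0.0176P*.
The bracket is 0.554, giving P* = 0.298/0.0176 = 17.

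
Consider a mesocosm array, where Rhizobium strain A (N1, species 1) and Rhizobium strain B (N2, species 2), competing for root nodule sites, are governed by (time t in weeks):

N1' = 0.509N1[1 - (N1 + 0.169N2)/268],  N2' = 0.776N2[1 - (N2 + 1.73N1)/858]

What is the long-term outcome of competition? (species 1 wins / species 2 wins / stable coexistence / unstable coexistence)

stable coexistence

Compare the nullcline intercepts: K1/α12 = 268/0.169 = 1590 > K2 = 858; K2/α21 = 858/1.73 = 496 > K1 = 268.
Since both inequalities hold, each species can invade when rare, so the interior equilibrium is stable.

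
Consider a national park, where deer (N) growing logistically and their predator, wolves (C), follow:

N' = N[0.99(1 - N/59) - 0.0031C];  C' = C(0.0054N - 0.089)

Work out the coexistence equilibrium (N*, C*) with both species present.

N* ≈ 16.5, C* ≈ 230

From dC/dt = 0 with C > 0: 0.0054N* = 0.089, so N* = 16.5.
Substitute into dN/dt = 0: 0.99(1 - 16.5/59) = 0.0031C*.
The bracket is 0.721, giving C* = 0.713/0.0031 = 230.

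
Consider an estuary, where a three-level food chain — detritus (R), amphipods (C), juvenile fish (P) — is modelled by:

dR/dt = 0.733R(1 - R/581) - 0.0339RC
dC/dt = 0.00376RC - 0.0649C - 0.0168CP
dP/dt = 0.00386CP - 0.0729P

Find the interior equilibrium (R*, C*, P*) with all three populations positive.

R* ≈ 73.5, C* ≈ 18.9, P* ≈ 12.6

From dP/dt = 0: 0.00386C* = 0.0729, so C* = 18.9.
From dR/dt = 0: 0.733(1 - R*/581) = 0.0339·18.9, giving R* = 581·(1 - 0.873) = 73.5.
From dC/dt = 0: 0.00376·73.5 - 0.0649 = 0.0168P*, so P* = 0.212/0.0168 = 12.6.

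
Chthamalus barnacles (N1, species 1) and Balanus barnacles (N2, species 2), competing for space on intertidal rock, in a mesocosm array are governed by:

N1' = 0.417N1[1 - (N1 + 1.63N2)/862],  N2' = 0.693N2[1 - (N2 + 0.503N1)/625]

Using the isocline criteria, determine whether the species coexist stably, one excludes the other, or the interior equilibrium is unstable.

species 2 excludes species 1

Compare the nullcline intercepts: K1/α12 = 862/1.63 = 529 < K2 = 625; K2/α21 = 625/0.503 = 1240 > K1 = 862.
Since the inequalities point opposite ways, species 2 can invade but species 1 cannot.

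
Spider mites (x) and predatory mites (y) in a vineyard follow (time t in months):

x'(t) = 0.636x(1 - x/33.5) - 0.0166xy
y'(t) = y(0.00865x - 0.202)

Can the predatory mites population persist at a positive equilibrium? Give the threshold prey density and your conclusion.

The predator equation gives dy/dt > 0 only when x > 0.202/0.00865 = 23.4.
Without the predator, x → K = 33.5. Since 33.5 > 23.4, the predator can invade and persist.

Threshold x = 23.4; K > 23.4, so yes, the predator persists.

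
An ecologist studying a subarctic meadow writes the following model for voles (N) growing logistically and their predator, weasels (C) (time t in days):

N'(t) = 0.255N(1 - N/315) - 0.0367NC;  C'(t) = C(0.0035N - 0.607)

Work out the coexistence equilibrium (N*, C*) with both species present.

From dC/dt = 0 with C > 0: 0.0035N* = 0.607, so N* = 173.
Substitute into dN/dt = 0: 0.255(1 - 173/315) = 0.0367C*.
The bracket is 0.449, giving C* = 0.115/0.0367 = 3.12.

N* ≈ 173, C* ≈ 3.12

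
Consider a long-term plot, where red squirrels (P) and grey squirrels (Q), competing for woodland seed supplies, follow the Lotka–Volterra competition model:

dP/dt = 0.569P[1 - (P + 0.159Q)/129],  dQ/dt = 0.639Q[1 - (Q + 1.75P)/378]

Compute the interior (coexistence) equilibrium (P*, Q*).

P* ≈ 95.5, Q* ≈ 211

Setting both brackets to zero gives the nullclines P + 0.159Q = 129 and 1.75P + Q = 378.
Substituting Q = 378 - 1.75P into the first: P(1 - 0.159·1.75) = 129 - 0.159·378.
So P* = 68.9/0.722 = 95.5, and then Q* = 378 - 1.75·95.5 = 211.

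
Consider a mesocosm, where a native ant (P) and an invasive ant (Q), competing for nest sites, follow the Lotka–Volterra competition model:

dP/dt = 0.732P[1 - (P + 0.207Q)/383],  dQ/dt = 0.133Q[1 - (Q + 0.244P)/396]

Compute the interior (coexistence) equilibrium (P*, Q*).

Setting both brackets to zero gives the nullclines P + 0.207Q = 383 and 0.244P + Q = 396.
Substituting Q = 396 - 0.244P into the first: P(1 - 0.207·0.244) = 383 - 0.207·396.
So P* = 301/0.949 = 317, and then Q* = 396 - 0.244·317 = 319.

P* ≈ 317, Q* ≈ 319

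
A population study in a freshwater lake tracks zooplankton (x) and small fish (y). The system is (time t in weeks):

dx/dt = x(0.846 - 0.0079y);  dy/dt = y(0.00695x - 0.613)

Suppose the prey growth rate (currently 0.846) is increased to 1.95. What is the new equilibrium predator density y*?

At the interior fixed point, setting dx/dt = 0 with x > 0 fixes y* = (prey growth rate)/(xy coefficient) — independent of the other coefficients.
With the change, y* = 1.95/0.0079 = 247; it rises from 107.

y* ≈ 247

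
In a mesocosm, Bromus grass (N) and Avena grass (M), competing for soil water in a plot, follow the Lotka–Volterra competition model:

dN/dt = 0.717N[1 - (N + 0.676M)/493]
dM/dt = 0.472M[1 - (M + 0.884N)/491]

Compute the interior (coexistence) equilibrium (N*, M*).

N* ≈ 400, M* ≈ 137

Setting both brackets to zero gives the nullclines N + 0.676M = 493 and 0.884N + M = 491.
Substituting M = 491 - 0.884N into the first: N(1 - 0.676·0.884) = 493 - 0.676·491.
So N* = 161/0.402 = 400, and then M* = 491 - 0.884·400 = 137.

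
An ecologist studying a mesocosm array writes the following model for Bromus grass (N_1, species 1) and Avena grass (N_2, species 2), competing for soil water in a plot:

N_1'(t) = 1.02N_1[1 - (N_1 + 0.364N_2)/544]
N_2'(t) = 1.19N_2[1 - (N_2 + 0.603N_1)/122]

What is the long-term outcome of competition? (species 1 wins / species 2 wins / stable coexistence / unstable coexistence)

Compare the nullcline intercepts: K1/α12 = 544/0.364 = 1490 > K2 = 122; K2/α21 = 122/0.603 = 202 < K1 = 544.
Since the inequalities point opposite ways, species 1 can invade but species 2 cannot.

species 1 excludes species 2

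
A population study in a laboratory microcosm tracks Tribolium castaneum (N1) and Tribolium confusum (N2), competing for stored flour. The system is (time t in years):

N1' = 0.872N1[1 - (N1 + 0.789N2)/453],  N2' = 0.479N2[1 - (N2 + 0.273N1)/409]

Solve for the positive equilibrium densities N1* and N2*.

Setting both brackets to zero gives the nullclines N1 + 0.789N2 = 453 and 0.273N1 + N2 = 409.
Substituting N2 = 409 - 0.273N1 into the first: N1(1 - 0.789·0.273) = 453 - 0.789·409.
So N1* = 130/0.785 = 166, and then N2* = 409 - 0.273·166 = 364.

N1* ≈ 166, N2* ≈ 364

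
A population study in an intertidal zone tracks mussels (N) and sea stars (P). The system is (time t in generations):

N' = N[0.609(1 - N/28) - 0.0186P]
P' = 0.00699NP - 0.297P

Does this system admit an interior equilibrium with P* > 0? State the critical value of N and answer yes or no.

Threshold N = 42.5; K < 42.5, so no, the predator goes extinct.

The predator equation gives dP/dt > 0 only when N > 0.297/0.00699 = 42.5.
Without the predator, N → K = 28. Since 28 < 42.5, the predator cannot invade.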